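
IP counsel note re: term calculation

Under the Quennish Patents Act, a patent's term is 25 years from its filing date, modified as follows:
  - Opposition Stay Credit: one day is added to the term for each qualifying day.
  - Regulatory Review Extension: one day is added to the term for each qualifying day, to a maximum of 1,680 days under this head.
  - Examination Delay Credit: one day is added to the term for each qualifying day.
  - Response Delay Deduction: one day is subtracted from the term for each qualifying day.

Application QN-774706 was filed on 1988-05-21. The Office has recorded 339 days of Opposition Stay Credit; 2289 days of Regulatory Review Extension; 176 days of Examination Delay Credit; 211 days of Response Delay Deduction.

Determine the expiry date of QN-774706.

October 26, 2018

Base term: filing date + 25 years → 21 May 2013.
Opposition Stay Credit: +339 days → 25 April 2014.
Regulatory Review Extension: 2289 days claimed exceeds the 1680-day cap, so +1680 days → 30 November 2018.
Examination Delay Credit: +176 days → 25 May 2019.
Response Delay Deduction: −211 days → 26 October 2018.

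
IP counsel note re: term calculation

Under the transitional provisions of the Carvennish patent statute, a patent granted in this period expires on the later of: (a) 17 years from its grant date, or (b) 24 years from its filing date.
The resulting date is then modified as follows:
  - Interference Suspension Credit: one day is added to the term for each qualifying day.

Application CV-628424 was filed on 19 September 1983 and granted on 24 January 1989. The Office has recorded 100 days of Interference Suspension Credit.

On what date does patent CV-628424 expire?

2007-12-28

(a) grant + 17 years → 24 January 2006.
(b) filing + 24 years → 19 September 2007.
Later of the two: 19 September 2007.
Interference Suspension Credit: +100 days → 28 December 2007.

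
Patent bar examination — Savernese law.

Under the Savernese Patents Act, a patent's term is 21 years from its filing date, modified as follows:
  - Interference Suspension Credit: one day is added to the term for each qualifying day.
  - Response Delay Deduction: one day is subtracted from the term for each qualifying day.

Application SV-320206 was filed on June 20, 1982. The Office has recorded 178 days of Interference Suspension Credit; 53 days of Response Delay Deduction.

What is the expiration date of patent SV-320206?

2003-10-23

Base term: filing date + 21 years → 20 June 2003.
Interference Suspension Credit: +178 days → 15 December 2003.
Response Delay Deduction: −53 days → 23 October 2003.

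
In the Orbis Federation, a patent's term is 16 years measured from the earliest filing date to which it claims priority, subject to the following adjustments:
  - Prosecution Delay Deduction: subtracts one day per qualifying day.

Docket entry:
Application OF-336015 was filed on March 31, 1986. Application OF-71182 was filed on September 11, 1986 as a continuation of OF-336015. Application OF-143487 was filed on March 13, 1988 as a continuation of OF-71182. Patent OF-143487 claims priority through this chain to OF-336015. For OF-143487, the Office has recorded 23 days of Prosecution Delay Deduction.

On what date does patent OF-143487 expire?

2002-03-08

Earliest priority filing: 31 March 1986.
Base term: 31 March 1986 + 16 years → 31 March 2002.
Prosecution Delay Deduction: −23 days → 8 March 2002.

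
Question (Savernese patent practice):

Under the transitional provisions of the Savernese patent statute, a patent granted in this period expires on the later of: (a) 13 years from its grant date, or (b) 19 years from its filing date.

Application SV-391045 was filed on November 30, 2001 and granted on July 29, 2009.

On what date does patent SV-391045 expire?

(a) grant + 13 years → 29 July 2022.
(b) filing + 19 years → 30 November 2020.
Later of the two: 29 July 2022.

2022-07-29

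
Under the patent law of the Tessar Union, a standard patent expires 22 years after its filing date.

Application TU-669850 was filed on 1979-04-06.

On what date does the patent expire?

2001-04-06

Filing date + 22 years → 6 April 2001.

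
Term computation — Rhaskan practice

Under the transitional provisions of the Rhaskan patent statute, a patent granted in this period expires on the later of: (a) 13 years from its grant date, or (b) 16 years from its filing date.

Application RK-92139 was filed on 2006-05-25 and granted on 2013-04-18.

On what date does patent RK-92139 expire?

(a) grant + 13 years → 18 April 2026.
(b) filing + 16 years → 25 May 2022.
Later of the two: 18 April 2026.

April 18, 2026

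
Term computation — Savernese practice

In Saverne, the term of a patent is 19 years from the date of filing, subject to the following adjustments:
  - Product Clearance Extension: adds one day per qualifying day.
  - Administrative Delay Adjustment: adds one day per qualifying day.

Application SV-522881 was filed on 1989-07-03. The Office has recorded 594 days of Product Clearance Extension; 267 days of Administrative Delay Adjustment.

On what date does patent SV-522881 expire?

2010-11-11

Base term: filing date + 19 years → 3 July 2008.
Product Clearance Extension: +594 days → 17 February 2010.
Administrative Delay Adjustment: +267 days → 11 November 2010.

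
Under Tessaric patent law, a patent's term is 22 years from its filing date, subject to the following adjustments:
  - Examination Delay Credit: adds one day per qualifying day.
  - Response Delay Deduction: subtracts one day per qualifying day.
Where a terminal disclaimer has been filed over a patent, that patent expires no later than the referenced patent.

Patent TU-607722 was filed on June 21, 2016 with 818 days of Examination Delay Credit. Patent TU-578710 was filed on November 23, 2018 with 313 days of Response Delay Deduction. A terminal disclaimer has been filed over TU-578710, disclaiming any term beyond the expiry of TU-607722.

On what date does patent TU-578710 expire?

2040-01-15

Natural term of TU-578710:
  Base: filing + 22 years → 23 November 2040.
  Response Delay Deduction: −313 days → 15 January 2040.
Expiry of referenced patent TU-607722:
  Base: filing + 22 years → 21 June 2038.
  Examination Delay Credit: +818 days → 16 September 2040.
Terminal disclaimer: TU-578710 expires on the earlier of 15 January 2040 and 16 September 2040.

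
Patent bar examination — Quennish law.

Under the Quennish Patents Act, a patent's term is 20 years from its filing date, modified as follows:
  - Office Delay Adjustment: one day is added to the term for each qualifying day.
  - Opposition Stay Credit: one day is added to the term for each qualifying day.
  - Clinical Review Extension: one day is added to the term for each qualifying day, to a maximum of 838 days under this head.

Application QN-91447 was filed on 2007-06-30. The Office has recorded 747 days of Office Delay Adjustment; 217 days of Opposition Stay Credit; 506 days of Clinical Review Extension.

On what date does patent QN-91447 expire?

Base term: filing date + 20 years → 30 June 2027.
Office Delay Adjustment: +747 days → 16 July 2029.
Opposition Stay Credit: +217 days → 18 February 2030.
Clinical Review Extension: 506 days (within the 838-day cap) → +506 days → 9 July 2031.

2031-07-09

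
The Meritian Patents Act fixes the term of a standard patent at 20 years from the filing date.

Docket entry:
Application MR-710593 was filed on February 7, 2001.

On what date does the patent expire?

2021-02-07

Filing date + 20 years → 7 February 2021.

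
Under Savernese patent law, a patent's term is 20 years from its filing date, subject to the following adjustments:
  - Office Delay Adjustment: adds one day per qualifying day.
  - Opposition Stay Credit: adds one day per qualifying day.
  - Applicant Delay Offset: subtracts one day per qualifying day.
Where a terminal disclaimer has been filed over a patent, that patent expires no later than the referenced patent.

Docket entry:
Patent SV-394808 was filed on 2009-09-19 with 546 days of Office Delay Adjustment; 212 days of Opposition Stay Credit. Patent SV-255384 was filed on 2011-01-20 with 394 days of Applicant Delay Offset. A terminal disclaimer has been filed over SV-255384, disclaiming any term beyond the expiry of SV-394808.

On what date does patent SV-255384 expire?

Natural term of SV-255384:
  Base: filing + 20 years → 20 January 2031.
  Applicant Delay Offset: −394 days → 22 December 2029.
Expiry of referenced patent SV-394808:
  Base: filing + 20 years → 19 September 2029.
  Office Delay Adjustment: +546 days → 19 March 2031.
  Opposition Stay Credit: +212 days → 17 October 2031.
Terminal disclaimer: SV-255384 expires on the earlier of 22 December 2029 and 17 October 2031.

2029-12-22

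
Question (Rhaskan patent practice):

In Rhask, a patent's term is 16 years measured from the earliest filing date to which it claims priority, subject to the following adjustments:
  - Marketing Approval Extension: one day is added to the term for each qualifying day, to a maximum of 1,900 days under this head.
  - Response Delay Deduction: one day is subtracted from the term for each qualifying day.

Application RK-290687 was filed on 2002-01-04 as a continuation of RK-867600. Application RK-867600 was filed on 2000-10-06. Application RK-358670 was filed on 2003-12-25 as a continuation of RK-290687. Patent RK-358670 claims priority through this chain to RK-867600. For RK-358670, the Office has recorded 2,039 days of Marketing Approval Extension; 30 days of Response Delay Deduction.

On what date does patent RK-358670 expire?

2021-11-19

Earliest priority filing: 6 October 2000.
Base term: 6 October 2000 + 16 years → 6 October 2016.
Marketing Approval Extension: 2039 days claimed exceeds the 1900-day cap, so +1900 days → 19 December 2021.
Response Delay Deduction: −30 days → 19 November 2021.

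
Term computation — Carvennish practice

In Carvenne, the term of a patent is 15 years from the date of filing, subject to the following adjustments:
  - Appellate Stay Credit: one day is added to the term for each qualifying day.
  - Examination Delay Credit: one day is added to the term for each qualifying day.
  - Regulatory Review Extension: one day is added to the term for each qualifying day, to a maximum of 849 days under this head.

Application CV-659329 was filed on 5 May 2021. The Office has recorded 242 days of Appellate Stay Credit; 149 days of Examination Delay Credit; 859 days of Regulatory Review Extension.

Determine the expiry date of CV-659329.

Base term: filing date + 15 years → 5 May 2036.
Appellate Stay Credit: +242 days → 2 January 2037.
Examination Delay Credit: +149 days → 31 May 2037.
Regulatory Review Extension: 859 days claimed exceeds the 849-day cap, so +849 days → 27 September 2039.

September 27, 2039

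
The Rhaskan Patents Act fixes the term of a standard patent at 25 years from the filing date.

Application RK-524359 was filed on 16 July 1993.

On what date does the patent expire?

Filing date + 25 years → 16 July 2018.

2018-07-16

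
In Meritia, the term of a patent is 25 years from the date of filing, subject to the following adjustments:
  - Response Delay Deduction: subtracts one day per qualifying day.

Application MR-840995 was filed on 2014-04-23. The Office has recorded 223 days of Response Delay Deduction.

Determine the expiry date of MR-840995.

September 12, 2038

Base term: filing date + 25 years → 23 April 2039.
Response Delay Deduction: −223 days → 12 September 2038.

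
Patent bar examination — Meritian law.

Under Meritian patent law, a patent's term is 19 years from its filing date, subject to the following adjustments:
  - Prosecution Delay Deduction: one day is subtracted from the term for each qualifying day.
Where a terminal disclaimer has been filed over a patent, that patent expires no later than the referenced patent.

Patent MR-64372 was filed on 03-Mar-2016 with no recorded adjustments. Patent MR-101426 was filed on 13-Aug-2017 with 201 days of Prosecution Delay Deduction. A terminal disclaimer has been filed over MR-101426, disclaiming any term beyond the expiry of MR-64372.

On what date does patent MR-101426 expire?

March 3, 2035

Natural term of MR-101426:
  Base: filing + 19 years → 13 August 2036.
  Prosecution Delay Deduction: −201 days → 25 January 2036.
Expiry of referenced patent MR-64372:
  Base: filing + 19 years → 3 March 2035.
Terminal disclaimer: MR-101426 expires on the earlier of 25 January 2036 and 3 March 2035.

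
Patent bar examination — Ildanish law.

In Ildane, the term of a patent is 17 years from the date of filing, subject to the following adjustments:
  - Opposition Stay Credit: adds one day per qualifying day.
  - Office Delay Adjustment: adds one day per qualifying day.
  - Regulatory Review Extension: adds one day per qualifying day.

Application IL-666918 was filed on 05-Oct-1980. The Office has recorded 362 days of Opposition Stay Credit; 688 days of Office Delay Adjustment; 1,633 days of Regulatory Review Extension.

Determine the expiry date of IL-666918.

2005-02-08

Base term: filing date + 17 years → 5 October 1997.
Opposition Stay Credit: +362 days → 2 October 1998.
Office Delay Adjustment: +688 days → 20 August 2000.
Regulatory Review Extension: +1633 days → 8 February 2005.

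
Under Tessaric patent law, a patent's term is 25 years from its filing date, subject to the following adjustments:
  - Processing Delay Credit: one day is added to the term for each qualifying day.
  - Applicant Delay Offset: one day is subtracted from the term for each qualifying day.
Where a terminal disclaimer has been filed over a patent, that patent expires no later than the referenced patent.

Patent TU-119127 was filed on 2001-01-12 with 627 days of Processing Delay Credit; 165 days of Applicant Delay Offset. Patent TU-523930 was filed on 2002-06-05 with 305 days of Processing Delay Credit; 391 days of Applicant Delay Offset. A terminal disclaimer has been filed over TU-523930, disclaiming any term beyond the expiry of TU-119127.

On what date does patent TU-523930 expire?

Natural term of TU-523930:
  Base: filing + 25 years → 5 June 2027.
  Processing Delay Credit: +305 days → 5 April 2028.
  Applicant Delay Offset: −391 days → 11 March 2027.
Expiry of referenced patent TU-119127:
  Base: filing + 25 years → 12 January 2026.
  Processing Delay Credit: +627 days → 1 October 2027.
  Applicant Delay Offset: −165 days → 19 April 2027.
Terminal disclaimer: TU-523930 expires on the earlier of 11 March 2027 and 19 April 2027.

March 11, 2027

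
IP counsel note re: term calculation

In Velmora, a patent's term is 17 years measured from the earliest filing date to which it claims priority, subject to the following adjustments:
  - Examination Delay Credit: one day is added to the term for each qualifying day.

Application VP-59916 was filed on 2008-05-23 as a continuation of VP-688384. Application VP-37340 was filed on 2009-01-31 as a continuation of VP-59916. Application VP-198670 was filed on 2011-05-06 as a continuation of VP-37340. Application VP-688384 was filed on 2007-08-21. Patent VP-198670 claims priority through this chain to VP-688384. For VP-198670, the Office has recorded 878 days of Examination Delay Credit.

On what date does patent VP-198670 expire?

Earliest priority filing: 21 August 2007.
Base term: 21 August 2007 + 17 years → 21 August 2024.
Examination Delay Credit: +878 days → 16 January 2027.

2027-01-16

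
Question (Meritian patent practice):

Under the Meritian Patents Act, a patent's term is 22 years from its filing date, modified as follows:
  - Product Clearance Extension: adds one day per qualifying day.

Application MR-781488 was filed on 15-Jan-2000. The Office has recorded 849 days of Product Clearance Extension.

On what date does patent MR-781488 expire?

May 13, 2024

Base term: filing date + 22 years → 15 January 2022.
Product Clearance Extension: +849 days → 13 May 2024.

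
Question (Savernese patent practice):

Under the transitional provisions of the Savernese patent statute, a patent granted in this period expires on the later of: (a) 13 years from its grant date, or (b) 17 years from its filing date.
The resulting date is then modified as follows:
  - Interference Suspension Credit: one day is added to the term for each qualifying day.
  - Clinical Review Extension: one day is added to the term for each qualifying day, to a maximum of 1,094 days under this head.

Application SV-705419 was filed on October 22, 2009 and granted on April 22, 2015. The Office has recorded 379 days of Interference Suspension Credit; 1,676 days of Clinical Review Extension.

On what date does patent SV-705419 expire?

(a) grant + 13 years → 22 April 2028.
(b) filing + 17 years → 22 October 2026.
Later of the two: 22 April 2028.
Interference Suspension Credit: +379 days → 6 May 2029.
Clinical Review Extension: 1676 days claimed exceeds the 1094-day cap, so +1094 days → 4 May 2032.

2032-05-04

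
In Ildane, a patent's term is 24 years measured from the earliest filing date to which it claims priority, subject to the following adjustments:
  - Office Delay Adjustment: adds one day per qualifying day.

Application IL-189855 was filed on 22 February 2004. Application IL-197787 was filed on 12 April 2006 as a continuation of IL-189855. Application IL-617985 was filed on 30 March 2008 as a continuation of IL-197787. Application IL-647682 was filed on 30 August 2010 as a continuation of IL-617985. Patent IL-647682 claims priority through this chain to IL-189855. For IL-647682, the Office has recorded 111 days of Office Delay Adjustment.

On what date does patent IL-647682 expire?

Earliest priority filing: 22 February 2004.
Base term: 22 February 2004 + 24 years → 22 February 2028.
Office Delay Adjustment: +111 days → 12 June 2028.

2028-06-12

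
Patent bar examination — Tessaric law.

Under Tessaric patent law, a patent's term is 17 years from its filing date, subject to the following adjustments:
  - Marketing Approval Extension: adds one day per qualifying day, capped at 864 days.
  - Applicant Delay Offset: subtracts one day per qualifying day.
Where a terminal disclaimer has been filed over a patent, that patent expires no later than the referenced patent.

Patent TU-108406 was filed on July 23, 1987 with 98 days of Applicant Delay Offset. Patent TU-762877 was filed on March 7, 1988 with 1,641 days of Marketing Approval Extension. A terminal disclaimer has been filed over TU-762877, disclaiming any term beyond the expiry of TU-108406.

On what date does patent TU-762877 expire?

April 16, 2004

Natural term of TU-762877:
  Base: filing + 17 years → 7 March 2005.
  Marketing Approval Extension: 1641 days claimed exceeds the 864-day cap, so +864 days → 19 July 2007.
Expiry of referenced patent TU-108406:
  Base: filing + 17 years → 23 July 2004.
  Applicant Delay Offset: −98 days → 16 April 2004.
Terminal disclaimer: TU-762877 expires on the earlier of 19 July 2007 and 16 April 2004.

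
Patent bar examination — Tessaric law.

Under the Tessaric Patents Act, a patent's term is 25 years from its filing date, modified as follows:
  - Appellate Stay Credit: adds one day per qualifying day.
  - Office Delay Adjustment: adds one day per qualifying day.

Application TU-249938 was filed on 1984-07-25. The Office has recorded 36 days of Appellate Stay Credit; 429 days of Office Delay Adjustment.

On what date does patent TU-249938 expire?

November 2, 2010

Base term: filing date + 25 years → 25 July 2009.
Appellate Stay Credit: +36 days → 30 August 2009.
Office Delay Adjustment: +429 days → 2 November 2010.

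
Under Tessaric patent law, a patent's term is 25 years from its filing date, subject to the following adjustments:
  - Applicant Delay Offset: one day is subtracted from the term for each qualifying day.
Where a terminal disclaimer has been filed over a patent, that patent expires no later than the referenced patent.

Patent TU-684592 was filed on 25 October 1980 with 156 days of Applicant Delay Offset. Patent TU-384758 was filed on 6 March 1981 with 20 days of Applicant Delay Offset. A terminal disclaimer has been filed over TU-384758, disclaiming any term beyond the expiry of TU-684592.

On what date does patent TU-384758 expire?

2005-05-22

Natural term of TU-384758:
  Base: filing + 25 years → 6 March 2006.
  Applicant Delay Offset: −20 days → 14 February 2006.
Expiry of referenced patent TU-684592:
  Base: filing + 25 years → 25 October 2005.
  Applicant Delay Offset: −156 days → 22 May 2005.
Terminal disclaimer: TU-384758 expires on the earlier of 14 February 2006 and 22 May 2005.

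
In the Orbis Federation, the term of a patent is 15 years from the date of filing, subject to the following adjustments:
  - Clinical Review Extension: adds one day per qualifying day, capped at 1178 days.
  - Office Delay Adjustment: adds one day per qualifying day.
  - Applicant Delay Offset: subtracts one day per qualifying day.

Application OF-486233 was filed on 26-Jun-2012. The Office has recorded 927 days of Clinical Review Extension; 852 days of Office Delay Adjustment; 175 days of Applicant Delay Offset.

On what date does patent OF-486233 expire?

Base term: filing date + 15 years → 26 June 2027.
Clinical Review Extension: 927 days (within the 1178-day cap) → +927 days → 8 January 2030.
Office Delay Adjustment: +852 days → 9 May 2032.
Applicant Delay Offset: −175 days → 16 November 2031.

2031-11-16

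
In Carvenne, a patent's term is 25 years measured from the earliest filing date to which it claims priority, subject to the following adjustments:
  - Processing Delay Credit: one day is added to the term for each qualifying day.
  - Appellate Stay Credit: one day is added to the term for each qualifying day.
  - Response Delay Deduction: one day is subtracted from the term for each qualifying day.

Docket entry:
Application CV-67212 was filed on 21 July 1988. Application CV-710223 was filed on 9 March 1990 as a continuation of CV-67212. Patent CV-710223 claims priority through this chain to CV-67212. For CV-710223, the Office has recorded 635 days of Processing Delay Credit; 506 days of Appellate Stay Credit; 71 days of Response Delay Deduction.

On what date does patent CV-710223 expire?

Earliest priority filing: 21 July 1988.
Base term: 21 July 1988 + 25 years → 21 July 2013.
Processing Delay Credit: +635 days → 17 April 2015.
Appellate Stay Credit: +506 days → 4 September 2016.
Response Delay Deduction: −71 days → 25 June 2016.

2016-06-25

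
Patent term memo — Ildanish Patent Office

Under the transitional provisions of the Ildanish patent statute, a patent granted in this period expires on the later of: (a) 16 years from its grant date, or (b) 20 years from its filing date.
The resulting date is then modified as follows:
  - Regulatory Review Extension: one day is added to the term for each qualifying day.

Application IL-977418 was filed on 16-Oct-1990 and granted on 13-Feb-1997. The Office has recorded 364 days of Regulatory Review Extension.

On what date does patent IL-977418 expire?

2014-02-12

(a) grant + 16 years → 13 February 2013.
(b) filing + 20 years → 16 October 2010.
Later of the two: 13 February 2013.
Regulatory Review Extension: +364 days → 12 February 2014.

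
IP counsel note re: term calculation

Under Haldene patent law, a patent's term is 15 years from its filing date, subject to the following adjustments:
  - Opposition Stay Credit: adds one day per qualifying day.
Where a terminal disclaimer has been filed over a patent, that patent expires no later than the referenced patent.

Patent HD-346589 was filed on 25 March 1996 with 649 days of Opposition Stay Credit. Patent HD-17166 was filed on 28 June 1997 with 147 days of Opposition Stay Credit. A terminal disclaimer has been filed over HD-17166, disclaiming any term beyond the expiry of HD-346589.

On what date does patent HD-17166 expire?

Natural term of HD-17166:
  Base: filing + 15 years → 28 June 2012.
  Opposition Stay Credit: +147 days → 22 November 2012.
Expiry of referenced patent HD-346589:
  Base: filing + 15 years → 25 March 2011.
  Opposition Stay Credit: +649 days → 2 January 2013.
Terminal disclaimer: HD-17166 expires on the earlier of 22 November 2012 and 2 January 2013.

November 22, 2012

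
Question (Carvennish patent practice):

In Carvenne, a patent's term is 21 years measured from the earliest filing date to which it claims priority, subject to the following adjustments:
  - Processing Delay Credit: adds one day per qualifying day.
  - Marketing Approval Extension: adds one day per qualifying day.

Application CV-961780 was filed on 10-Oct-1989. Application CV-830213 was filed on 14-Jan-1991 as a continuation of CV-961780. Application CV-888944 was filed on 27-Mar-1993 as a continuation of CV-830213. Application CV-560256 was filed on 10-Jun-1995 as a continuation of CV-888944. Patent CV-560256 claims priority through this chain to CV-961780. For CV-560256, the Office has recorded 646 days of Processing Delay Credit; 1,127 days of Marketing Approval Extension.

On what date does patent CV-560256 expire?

2015-08-18

Earliest priority filing: 10 October 1989.
Base term: 10 October 1989 + 21 years → 10 October 2010.
Processing Delay Credit: +646 days → 17 July 2012.
Marketing Approval Extension: +1127 days → 18 August 2015.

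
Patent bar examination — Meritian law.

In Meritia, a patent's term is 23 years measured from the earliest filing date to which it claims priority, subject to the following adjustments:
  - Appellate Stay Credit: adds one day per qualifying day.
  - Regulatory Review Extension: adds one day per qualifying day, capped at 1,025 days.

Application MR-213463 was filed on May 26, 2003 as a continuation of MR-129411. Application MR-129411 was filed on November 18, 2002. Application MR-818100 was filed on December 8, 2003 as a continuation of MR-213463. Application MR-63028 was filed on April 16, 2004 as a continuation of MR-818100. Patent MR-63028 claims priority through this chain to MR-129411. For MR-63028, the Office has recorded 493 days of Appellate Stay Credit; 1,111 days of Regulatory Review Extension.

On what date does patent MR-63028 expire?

January 14, 2030

Earliest priority filing: 18 November 2002.
Base term: 18 November 2002 + 23 years → 18 November 2025.
Appellate Stay Credit: +493 days → 26 March 2027.
Regulatory Review Extension: 1111 days claimed exceeds the 1025-day cap, so +1025 days → 14 January 2030.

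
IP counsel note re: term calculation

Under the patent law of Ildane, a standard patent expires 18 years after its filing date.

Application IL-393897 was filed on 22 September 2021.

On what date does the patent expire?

Filing date + 18 years → 22 September 2039.

September 22, 2039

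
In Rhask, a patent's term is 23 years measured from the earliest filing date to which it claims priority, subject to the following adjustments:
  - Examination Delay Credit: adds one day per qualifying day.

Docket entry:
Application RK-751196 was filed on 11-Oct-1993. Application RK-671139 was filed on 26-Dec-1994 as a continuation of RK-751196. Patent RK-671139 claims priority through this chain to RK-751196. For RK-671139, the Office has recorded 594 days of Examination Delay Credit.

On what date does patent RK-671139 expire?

Earliest priority filing: 11 October 1993.
Base term: 11 October 1993 + 23 years → 11 October 2016.
Examination Delay Credit: +594 days → 28 May 2018.

May 28, 2018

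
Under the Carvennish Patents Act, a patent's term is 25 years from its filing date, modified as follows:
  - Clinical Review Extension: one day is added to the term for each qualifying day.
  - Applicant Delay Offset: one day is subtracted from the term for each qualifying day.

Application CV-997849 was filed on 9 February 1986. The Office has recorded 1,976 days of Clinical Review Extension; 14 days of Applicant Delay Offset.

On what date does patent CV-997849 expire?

Base term: filing date + 25 years → 9 February 2011.
Clinical Review Extension: +1976 days → 8 July 2016.
Applicant Delay Offset: −14 days → 24 June 2016.

June 24, 2016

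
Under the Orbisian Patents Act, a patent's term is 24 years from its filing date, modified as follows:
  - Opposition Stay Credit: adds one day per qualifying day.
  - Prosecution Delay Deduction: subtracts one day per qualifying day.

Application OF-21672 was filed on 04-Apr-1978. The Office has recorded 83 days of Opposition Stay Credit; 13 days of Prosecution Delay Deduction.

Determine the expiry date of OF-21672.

Base term: filing date + 24 years → 4 April 2002.
Opposition Stay Credit: +83 days → 26 June 2002.
Prosecution Delay Deduction: −13 days → 13 June 2002.

June 13, 2002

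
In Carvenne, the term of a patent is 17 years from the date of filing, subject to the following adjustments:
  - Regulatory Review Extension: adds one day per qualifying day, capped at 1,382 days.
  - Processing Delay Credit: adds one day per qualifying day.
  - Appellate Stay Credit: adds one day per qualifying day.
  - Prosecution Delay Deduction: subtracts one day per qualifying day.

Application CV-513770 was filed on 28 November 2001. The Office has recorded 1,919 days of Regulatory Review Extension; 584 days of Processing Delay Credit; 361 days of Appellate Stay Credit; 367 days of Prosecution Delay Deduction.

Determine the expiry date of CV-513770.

2024-04-10

Base term: filing date + 17 years → 28 November 2018.
Regulatory Review Extension: 1919 days claimed exceeds the 1382-day cap, so +1382 days → 10 September 2022.
Processing Delay Credit: +584 days → 16 April 2024.
Appellate Stay Credit: +361 days → 12 April 2025.
Prosecution Delay Deduction: −367 days → 10 April 2024.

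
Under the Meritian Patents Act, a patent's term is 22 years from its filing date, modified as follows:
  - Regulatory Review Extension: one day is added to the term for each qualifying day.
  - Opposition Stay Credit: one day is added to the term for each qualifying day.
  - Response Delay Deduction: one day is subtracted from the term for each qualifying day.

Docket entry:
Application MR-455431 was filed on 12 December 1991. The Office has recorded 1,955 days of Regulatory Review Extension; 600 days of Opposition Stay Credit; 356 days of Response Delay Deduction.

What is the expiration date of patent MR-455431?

Base term: filing date + 22 years → 12 December 2013.
Regulatory Review Extension: +1955 days → 20 April 2019.
Opposition Stay Credit: +600 days → 10 December 2020.
Response Delay Deduction: −356 days → 20 December 2019.

2019-12-20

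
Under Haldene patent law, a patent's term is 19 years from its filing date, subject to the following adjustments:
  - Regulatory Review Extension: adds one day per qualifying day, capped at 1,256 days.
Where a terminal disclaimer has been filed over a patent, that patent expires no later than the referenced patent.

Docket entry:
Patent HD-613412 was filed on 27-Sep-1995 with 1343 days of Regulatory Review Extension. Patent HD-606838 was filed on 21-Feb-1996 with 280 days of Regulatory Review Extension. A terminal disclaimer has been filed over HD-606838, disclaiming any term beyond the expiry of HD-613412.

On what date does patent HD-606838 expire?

2015-11-28

Natural term of HD-606838:
  Base: filing + 19 years → 21 February 2015.
  Regulatory Review Extension: 280 days (within the 1256-day cap) → +280 days → 28 November 2015.
Expiry of referenced patent HD-613412:
  Base: filing + 19 years → 27 September 2014.
  Regulatory Review Extension: 1343 days claimed exceeds the 1256-day cap, so +1256 days → 6 March 2018.
Terminal disclaimer: HD-606838 expires on the earlier of 28 November 2015 and 6 March 2018.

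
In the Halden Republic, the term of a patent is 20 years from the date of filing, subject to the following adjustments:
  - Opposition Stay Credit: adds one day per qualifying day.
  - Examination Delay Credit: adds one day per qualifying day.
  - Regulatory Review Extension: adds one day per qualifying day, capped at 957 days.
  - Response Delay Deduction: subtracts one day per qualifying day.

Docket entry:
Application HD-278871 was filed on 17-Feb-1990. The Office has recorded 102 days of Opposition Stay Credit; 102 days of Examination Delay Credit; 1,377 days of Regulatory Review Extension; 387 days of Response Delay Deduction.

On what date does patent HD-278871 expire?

2012-04-01

Base term: filing date + 20 years → 17 February 2010.
Opposition Stay Credit: +102 days → 30 May 2010.
Examination Delay Credit: +102 days → 9 September 2010.
Regulatory Review Extension: 1377 days claimed exceeds the 957-day cap, so +957 days → 23 April 2013.
Response Delay Deduction: −387 days → 1 April 2012.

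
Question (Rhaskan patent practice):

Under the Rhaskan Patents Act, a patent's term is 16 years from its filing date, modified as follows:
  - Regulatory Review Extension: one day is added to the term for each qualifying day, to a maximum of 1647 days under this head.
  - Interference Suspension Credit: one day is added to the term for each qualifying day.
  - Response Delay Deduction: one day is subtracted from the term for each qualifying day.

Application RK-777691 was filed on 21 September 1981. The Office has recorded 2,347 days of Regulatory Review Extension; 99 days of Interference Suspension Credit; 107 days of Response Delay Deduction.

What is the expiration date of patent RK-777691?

March 18, 2002

Base term: filing date + 16 years → 21 September 1997.
Regulatory Review Extension: 2347 days claimed exceeds the 1647-day cap, so +1647 days → 26 March 2002.
Interference Suspension Credit: +99 days → 3 July 2002.
Response Delay Deduction: −107 days → 18 March 2002.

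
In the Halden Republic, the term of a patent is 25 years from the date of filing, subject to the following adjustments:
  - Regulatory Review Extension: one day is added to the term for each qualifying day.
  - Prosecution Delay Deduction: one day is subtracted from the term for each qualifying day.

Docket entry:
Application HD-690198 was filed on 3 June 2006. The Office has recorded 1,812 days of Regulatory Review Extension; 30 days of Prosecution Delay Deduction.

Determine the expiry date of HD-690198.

2036-04-19

Base term: filing date + 25 years → 3 June 2031.
Regulatory Review Extension: +1812 days → 19 May 2036.
Prosecution Delay Deduction: −30 days → 19 April 2036.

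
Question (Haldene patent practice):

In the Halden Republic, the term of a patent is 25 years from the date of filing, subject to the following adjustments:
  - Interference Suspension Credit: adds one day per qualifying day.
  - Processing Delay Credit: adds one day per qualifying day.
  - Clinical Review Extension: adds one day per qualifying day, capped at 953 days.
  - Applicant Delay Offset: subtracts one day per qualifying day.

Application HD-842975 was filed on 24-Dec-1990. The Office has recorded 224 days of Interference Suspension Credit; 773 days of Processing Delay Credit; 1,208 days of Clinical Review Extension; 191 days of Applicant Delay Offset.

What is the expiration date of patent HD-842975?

October 17, 2020

Base term: filing date + 25 years → 24 December 2015.
Interference Suspension Credit: +224 days → 4 August 2016.
Processing Delay Credit: +773 days → 16 September 2018.
Clinical Review Extension: 1208 days claimed exceeds the 953-day cap, so +953 days → 26 April 2021.
Applicant Delay Offset: −191 days → 17 October 2020.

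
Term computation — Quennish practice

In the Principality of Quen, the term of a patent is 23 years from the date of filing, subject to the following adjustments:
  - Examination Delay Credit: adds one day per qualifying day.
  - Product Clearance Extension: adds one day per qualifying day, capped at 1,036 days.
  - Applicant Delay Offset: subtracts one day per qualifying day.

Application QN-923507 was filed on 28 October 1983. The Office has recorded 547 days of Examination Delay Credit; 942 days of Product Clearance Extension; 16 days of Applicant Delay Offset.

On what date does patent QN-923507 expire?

2010-11-09

Base term: filing date + 23 years → 28 October 2006.
Examination Delay Credit: +547 days → 27 April 2008.
Product Clearance Extension: 942 days (within the 1036-day cap) → +942 days → 25 November 2010.
Applicant Delay Offset: −16 days → 9 November 2010.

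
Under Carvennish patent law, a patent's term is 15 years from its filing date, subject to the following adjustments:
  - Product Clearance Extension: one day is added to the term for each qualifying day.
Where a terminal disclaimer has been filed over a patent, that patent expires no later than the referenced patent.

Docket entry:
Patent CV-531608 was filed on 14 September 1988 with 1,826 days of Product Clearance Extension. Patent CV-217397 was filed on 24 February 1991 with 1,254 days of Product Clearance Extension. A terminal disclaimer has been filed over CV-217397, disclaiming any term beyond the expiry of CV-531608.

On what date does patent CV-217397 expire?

2008-09-13

Natural term of CV-217397:
  Base: filing + 15 years → 24 February 2006.
  Product Clearance Extension: +1254 days → 1 August 2009.
Expiry of referenced patent CV-531608:
  Base: filing + 15 years → 14 September 2003.
  Product Clearance Extension: +1826 days → 13 September 2008.
Terminal disclaimer: CV-217397 expires on the earlier of 1 August 2009 and 13 September 2008.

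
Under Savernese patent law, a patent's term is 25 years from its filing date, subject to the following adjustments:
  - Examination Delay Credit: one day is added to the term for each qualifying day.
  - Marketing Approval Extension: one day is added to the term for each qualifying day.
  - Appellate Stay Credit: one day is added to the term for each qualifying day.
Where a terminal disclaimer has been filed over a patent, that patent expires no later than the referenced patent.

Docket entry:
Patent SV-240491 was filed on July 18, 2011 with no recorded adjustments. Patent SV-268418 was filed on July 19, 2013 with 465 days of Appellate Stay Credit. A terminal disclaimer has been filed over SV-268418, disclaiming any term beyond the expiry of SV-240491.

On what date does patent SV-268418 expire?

July 18, 2036

Natural term of SV-268418:
  Base: filing + 25 years → 19 July 2038.
  Appellate Stay Credit: +465 days → 27 October 2039.
Expiry of referenced patent SV-240491:
  Base: filing + 25 years → 18 July 2036.
Terminal disclaimer: SV-268418 expires on the earlier of 27 October 2039 and 18 July 2036.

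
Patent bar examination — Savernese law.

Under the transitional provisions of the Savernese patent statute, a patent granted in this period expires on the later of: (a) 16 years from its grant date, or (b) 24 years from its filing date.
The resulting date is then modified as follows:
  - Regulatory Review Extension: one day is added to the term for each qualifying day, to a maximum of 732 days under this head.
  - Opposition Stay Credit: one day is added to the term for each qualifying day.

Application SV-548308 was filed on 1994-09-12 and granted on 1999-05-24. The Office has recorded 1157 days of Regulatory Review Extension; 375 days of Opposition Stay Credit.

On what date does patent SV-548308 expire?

September 23, 2021

(a) grant + 16 years → 24 May 2015.
(b) filing + 24 years → 12 September 2018.
Later of the two: 12 September 2018.
Regulatory Review Extension: 1157 days claimed exceeds the 732-day cap, so +732 days → 13 September 2020.
Opposition Stay Credit: +375 days → 23 September 2021.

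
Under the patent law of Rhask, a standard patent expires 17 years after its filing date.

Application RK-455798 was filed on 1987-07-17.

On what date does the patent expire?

Filing date + 17 years → 17 July 2004.

2004-07-17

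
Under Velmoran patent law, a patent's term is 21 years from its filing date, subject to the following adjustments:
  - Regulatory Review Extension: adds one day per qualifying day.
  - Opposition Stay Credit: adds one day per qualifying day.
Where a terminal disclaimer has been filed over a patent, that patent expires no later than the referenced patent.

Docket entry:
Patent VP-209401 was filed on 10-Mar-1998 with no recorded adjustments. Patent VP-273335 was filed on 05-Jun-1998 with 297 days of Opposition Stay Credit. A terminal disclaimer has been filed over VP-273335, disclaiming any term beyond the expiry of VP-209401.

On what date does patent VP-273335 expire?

March 10, 2019

Natural term of VP-273335:
  Base: filing + 21 years → 5 June 2019.
  Opposition Stay Credit: +297 days → 28 March 2020.
Expiry of referenced patent VP-209401:
  Base: filing + 21 years → 10 March 2019.
Terminal disclaimer: VP-273335 expires on the earlier of 28 March 2020 and 10 March 2019.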